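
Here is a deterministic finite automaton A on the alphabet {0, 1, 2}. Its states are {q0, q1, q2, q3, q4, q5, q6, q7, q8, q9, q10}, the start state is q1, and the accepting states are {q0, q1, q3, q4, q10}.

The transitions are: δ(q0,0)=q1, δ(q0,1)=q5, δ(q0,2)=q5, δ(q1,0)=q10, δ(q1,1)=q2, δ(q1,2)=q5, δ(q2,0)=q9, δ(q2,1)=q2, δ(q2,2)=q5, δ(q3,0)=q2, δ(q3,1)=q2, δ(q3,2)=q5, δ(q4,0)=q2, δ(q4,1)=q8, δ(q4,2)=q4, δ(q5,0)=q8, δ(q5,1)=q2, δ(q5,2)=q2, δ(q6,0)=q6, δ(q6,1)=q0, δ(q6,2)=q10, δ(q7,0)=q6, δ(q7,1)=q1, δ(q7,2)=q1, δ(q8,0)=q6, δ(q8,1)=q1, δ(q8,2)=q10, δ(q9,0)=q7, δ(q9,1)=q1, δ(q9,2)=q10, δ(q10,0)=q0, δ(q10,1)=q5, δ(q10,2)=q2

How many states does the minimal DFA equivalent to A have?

3

Reachable states from the start: {q0,q1,q2,q5,q6,q7,q8,q9,q10}. Unreachable: {q3,q4} — drop them.
Start with accepting vs non-accepting: {q0,q1,q10} | {q2,q5,q6,q7,q8,q9}.
On input 1, block {q2,q5,q6,q7,q8,q9} splits into {q6,q7,q8,q9} and {q2,q5}.
Stable partition: {q0,q1,q10} | {q6,q7,q8,q9} | {q2,q5} — 3 equivalence classes.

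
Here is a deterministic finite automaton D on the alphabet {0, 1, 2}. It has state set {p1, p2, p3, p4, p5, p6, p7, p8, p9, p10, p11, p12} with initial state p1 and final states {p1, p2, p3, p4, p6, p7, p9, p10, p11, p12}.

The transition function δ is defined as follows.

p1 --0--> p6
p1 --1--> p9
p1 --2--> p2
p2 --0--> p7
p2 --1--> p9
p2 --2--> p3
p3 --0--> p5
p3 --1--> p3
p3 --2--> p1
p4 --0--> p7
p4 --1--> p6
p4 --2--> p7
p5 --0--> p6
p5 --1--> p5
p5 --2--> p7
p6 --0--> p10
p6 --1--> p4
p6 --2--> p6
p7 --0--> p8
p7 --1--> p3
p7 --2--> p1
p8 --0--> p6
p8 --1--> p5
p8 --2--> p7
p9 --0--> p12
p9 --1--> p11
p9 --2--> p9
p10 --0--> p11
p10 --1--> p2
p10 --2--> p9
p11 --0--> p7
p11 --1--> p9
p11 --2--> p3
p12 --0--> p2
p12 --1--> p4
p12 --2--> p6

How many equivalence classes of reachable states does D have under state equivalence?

6

All states are reachable from the start state.
Initial partition by acceptance: {p1,p2,p3,p4,p6,p7,p9,p10,p11,p12} | {p5,p8}.
Split {p1,p2,p3,p4,p6,p7,p9,p10,p11,p12} by δ(·,0) → {p1,p2,p4,p6,p9,p10,p11,p12} and {p3,p7}.
Split {p1,p2,p4,p6,p9,p10,p11,p12} by δ(·,0) → {p1,p6,p9,p10,p12} and {p2,p4,p11}.
On input 0, block {p1,p6,p9,p10,p12} splits into {p1,p6,p9} and {p10,p12}.
Refine {p1,p6,p9} on symbol 0: members go to different blocks, giving {p6,p9} and {p1}.
Stable partition: {p6,p9} | {p5,p8} | {p3,p7} | {p2,p4,p11} | {p10,p12} | {p1} — 6 equivalence classes.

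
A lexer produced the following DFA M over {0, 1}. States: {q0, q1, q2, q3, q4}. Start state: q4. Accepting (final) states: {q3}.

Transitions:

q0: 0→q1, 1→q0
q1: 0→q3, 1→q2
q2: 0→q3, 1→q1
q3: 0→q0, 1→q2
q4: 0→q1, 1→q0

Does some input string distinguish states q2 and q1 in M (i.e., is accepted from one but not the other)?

All states are reachable from the start state.
Initial partition by acceptance: {q3} | {q0,q1,q2,q4}.
Split {q0,q1,q2,q4} by δ(·,0) → {q0,q4} and {q1,q2}.
Stable partition: {q3} | {q0,q4} | {q1,q2} — 3 equivalence classes.
q2 and q1 lie in the same block of the stable partition, so they are equivalent — no string distinguishes them.

No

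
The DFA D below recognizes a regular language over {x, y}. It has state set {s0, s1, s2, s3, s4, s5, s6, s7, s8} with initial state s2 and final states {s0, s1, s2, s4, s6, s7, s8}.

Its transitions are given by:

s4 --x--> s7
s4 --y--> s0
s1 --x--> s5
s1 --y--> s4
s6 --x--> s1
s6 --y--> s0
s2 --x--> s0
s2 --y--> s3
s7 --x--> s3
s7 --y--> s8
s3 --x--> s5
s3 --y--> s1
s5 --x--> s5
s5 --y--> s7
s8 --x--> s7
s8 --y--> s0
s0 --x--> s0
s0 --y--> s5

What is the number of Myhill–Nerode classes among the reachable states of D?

4

First remove the unreachable states {s6}; 8 states remain.
Start with accepting vs non-accepting: {s0,s1,s2,s4,s7,s8} | {s3,s5}.
On input x, block {s0,s1,s2,s4,s7,s8} splits into {s0,s2,s4,s8} and {s1,s7}.
Refine {s0,s2,s4,s8} on symbol x: members go to different blocks, giving {s0,s2} and {s4,s8}.
No further refinement is possible. Final partition (4 blocks): {s0,s2} | {s3,s5} | {s1,s7} | {s4,s8}.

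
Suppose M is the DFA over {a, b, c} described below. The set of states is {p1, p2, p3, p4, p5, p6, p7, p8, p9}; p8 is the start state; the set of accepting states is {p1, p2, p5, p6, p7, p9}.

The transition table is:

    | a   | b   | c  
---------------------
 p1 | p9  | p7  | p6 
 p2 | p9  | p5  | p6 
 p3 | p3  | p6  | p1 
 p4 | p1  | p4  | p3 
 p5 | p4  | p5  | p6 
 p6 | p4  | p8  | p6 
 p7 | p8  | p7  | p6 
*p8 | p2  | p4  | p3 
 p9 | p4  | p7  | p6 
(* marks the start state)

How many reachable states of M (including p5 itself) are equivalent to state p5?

3

Start with accepting vs non-accepting: {p1,p2,p5,p6,p7,p9} | {p3,p4,p8}.
Refine {p1,p2,p5,p6,p7,p9} on symbol a: members go to different blocks, giving {p5,p6,p7,p9} and {p1,p2}.
Refine {p5,p6,p7,p9} on symbol b: members go to different blocks, giving {p5,p7,p9} and {p6}.
On input a, block {p3,p4,p8} splits into {p4,p8} and {p3}.
Stable partition: {p5,p7,p9} | {p4,p8} | {p1,p2} | {p6} | {p3} — 5 equivalence classes.
The equivalence class containing p5 is {p5,p7,p9}, of size 3.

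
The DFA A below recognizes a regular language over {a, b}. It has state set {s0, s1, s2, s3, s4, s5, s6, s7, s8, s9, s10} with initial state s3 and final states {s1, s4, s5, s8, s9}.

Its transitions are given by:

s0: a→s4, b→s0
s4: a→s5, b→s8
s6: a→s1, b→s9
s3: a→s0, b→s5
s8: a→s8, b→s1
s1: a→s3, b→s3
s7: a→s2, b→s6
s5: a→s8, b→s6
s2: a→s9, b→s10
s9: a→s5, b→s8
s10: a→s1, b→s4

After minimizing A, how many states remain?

Reachable states from the start: {s0,s1,s3,s4,s5,s6,s8,s9}. Unreachable: {s2,s7,s10} — drop them.
Start with accepting vs non-accepting: {s1,s4,s5,s8,s9} | {s0,s3,s6}.
Refine {s1,s4,s5,s8,s9} on symbol a: members go to different blocks, giving {s4,s5,s8,s9} and {s1}.
Split {s4,s5,s8,s9} by δ(·,b) → {s4,s9} and {s5} and {s8}.
Refine {s0,s3,s6} on symbol a: members go to different blocks, giving {s0} and {s3} and {s6}.
The partition is now stable with 7 blocks: {s4,s9} | {s0} | {s1} | {s5} | {s8} | {s3} | {s6}.

7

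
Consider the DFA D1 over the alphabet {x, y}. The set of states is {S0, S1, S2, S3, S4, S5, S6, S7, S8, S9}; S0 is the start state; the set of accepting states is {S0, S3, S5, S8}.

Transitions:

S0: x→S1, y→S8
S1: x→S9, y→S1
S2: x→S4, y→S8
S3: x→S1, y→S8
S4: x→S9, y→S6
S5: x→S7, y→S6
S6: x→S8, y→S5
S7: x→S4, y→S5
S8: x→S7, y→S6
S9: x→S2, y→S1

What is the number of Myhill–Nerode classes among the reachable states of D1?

7

States {S3} cannot be reached from the start state, so discard them.
Initial partition by acceptance: {S0,S5,S8} | {S1,S2,S4,S6,S7,S9}.
Split {S0,S5,S8} by δ(·,y) → {S5,S8} and {S0}.
Split {S1,S2,S4,S6,S7,S9} by δ(·,x) → {S1,S2,S4,S7,S9} and {S6}.
On input y, block {S1,S2,S4,S7,S9} splits into {S1,S9} and {S2,S7} and {S4}.
Refine {S1,S9} on symbol x: members go to different blocks, giving {S1} and {S9}.
Stable partition: {S5,S8} | {S1} | {S0} | {S6} | {S2,S7} | {S4} | {S9} — 7 equivalence classes.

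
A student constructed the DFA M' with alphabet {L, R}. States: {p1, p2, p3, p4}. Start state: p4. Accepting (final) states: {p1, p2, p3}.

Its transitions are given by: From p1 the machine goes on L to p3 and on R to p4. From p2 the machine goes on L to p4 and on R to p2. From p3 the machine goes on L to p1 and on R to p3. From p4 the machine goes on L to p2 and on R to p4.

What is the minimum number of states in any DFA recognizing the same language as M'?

2

First remove the unreachable states {p1,p3}; 2 states remain.
Initial partition by acceptance: {p2} | {p4}.
The partition is now stable with 2 blocks: {p2} | {p4}.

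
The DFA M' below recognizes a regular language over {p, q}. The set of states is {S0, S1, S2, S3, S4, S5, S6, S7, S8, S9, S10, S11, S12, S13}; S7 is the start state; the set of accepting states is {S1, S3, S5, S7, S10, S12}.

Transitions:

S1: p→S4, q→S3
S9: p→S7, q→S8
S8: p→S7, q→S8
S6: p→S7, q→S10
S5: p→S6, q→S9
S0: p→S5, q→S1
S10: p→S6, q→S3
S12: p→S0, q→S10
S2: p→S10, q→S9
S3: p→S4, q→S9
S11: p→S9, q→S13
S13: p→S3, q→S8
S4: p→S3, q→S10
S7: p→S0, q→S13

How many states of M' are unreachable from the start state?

3

BFS from S7 reaches {S0, S1, S3, S4, S5, S6, S7, S8, S9, S10, S13}; the 3 state(s) S2, S11, S12 are never visited.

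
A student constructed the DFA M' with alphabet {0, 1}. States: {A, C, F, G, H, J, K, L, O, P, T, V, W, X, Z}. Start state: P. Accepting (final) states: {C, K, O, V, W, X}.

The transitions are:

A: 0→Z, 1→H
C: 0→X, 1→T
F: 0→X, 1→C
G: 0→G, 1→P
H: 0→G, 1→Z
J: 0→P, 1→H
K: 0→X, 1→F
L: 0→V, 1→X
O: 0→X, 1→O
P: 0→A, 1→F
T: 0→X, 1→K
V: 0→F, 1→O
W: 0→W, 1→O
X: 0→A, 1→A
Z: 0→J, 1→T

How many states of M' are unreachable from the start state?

Starting at P and following transitions, the reachable set is {A, C, F, G, H, J, K, P, T, X, Z}. That leaves L, O, V, W unreachable — 4 in total.

4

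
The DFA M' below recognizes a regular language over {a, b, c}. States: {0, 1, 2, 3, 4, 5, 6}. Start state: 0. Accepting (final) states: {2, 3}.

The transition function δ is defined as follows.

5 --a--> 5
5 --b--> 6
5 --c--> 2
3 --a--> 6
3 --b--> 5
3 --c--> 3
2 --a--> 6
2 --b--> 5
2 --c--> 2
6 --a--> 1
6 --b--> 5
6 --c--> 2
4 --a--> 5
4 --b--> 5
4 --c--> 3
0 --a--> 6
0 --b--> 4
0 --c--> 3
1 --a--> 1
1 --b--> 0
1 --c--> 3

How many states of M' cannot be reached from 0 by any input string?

0

A breadth-first search from the start state visits every state.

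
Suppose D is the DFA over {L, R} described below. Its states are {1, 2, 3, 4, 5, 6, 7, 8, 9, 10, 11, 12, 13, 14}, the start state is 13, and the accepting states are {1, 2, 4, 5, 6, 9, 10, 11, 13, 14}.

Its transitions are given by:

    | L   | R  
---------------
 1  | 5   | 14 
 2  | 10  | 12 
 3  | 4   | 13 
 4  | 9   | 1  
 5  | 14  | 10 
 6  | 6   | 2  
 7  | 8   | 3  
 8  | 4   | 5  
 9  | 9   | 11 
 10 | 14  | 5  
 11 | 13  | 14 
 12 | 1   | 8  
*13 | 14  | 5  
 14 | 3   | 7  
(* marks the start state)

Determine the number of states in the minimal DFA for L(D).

6

Reachable states from the start: {1,3,4,5,7,8,9,10,11,13,14}. Unreachable: {2,6,12} — drop them.
Initial partition by acceptance: {1,4,5,9,10,11,13,14} | {3,7,8}.
Refine {1,4,5,9,10,11,13,14} on symbol L: members go to different blocks, giving {1,4,5,9,10,11,13} and {14}.
Refine {1,4,5,9,10,11,13} on symbol L: members go to different blocks, giving {1,4,9,11} and {5,10,13}.
On input L, block {1,4,9,11} splits into {1,11} and {4,9}.
Split {3,7,8} by δ(·,L) → {3,8} and {7}.
No further refinement is possible. Final partition (6 blocks): {1,11} | {3,8} | {14} | {5,10,13} | {4,9} | {7}.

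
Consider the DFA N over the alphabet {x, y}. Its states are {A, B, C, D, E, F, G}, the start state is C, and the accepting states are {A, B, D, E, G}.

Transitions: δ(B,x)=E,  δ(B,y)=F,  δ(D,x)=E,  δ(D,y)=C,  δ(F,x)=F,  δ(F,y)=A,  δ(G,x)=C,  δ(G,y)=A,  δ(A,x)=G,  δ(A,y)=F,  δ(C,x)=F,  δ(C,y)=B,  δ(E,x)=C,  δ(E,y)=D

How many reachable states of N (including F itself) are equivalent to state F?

2

Every state is reachable, so we keep all 7.
Initial partition by acceptance: {A,B,D,E,G} | {C,F}.
Refine {A,B,D,E,G} on symbol x: members go to different blocks, giving {A,B,D} and {E,G}.
No further refinement is possible. Final partition (3 blocks): {A,B,D} | {C,F} | {E,G}.
The equivalence class containing F is {C,F}, of size 2.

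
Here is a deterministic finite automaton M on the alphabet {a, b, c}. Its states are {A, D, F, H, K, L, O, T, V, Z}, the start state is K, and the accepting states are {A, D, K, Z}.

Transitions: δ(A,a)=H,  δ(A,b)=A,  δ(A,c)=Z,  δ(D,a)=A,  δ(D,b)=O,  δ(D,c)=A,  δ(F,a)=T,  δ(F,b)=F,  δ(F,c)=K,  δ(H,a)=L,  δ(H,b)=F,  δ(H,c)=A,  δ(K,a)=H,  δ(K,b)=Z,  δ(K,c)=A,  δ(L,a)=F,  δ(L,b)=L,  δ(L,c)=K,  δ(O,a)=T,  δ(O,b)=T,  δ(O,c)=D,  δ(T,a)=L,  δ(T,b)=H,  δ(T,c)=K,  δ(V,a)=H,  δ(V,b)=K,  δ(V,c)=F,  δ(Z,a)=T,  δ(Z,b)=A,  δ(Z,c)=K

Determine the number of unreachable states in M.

3

Starting at K and following transitions, the reachable set is {A, F, H, K, L, T, Z}. That leaves D, O, V unreachable — 3 in total.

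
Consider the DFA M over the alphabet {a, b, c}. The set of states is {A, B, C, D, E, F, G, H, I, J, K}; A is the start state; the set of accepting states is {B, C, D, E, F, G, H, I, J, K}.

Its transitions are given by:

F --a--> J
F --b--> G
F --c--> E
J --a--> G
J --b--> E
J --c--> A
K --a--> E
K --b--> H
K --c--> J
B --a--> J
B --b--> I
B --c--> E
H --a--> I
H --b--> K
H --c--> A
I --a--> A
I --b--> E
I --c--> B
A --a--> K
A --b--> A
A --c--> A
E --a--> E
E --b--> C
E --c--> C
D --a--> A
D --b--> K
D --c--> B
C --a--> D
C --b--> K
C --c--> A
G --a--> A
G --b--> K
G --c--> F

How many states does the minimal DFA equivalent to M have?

5

Start with accepting vs non-accepting: {B,C,D,E,F,G,H,I,J,K} | {A}.
Split {B,C,D,E,F,G,H,I,J,K} by δ(·,a) → {B,C,E,F,H,J,K} and {D,G,I}.
Split {B,C,E,F,H,J,K} by δ(·,a) → {B,E,F,K} and {C,H,J}.
Refine {B,E,F,K} on symbol a: members go to different blocks, giving {B,F} and {E,K}.
Stable partition: {B,F} | {A} | {D,G,I} | {C,H,J} | {E,K} — 5 equivalence classes.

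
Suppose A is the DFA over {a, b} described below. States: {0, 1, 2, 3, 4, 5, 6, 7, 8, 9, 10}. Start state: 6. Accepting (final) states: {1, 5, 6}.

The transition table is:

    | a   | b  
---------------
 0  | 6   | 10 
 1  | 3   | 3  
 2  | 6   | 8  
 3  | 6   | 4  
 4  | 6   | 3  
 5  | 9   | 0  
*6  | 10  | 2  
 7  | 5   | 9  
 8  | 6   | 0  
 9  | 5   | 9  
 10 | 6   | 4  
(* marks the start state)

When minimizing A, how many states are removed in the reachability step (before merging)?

BFS from 6 reaches {0, 2, 3, 4, 6, 8, 10}; the 4 state(s) 1, 5, 7, 9 are never visited.

4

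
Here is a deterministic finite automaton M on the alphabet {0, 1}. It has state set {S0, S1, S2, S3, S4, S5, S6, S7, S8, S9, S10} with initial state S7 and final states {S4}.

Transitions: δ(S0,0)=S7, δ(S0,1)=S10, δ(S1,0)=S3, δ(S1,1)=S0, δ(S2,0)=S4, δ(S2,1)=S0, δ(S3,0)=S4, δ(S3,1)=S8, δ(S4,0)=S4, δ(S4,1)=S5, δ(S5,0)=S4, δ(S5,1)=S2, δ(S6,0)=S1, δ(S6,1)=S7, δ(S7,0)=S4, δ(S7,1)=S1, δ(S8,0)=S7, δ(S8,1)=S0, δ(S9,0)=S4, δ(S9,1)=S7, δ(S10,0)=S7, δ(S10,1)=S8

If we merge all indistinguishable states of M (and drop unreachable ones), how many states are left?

Reachable states from the start: {S0,S1,S2,S3,S4,S5,S7,S8,S10}. Unreachable: {S6,S9} — drop them.
Initial partition by acceptance: {S4} | {S0,S1,S2,S3,S5,S7,S8,S10}.
Refine {S0,S1,S2,S3,S5,S7,S8,S10} on symbol 0: members go to different blocks, giving {S0,S1,S8,S10} and {S2,S3,S5,S7}.
Refine {S2,S3,S5,S7} on symbol 1: members go to different blocks, giving {S2,S3,S7} and {S5}.
The partition is now stable with 4 blocks: {S4} | {S0,S1,S8,S10} | {S2,S3,S7} | {S5}.

4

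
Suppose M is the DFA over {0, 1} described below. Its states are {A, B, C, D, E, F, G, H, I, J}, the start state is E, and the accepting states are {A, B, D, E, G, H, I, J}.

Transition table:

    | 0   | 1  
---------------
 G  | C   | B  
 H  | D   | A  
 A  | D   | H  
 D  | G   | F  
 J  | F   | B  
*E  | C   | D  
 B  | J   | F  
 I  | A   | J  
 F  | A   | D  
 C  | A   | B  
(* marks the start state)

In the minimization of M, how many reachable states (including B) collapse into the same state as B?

First remove the unreachable states {I}; 9 states remain.
Start with accepting vs non-accepting: {A,B,D,E,G,H,J} | {C,F}.
On input 0, block {A,B,D,E,G,H,J} splits into {A,B,D,H} and {E,G,J}.
Refine {A,B,D,H} on symbol 0: members go to different blocks, giving {A,H} and {B,D}.
No further refinement is possible. Final partition (4 blocks): {A,H} | {C,F} | {E,G,J} | {B,D}.
The equivalence class containing B is {B,D}, of size 2.

2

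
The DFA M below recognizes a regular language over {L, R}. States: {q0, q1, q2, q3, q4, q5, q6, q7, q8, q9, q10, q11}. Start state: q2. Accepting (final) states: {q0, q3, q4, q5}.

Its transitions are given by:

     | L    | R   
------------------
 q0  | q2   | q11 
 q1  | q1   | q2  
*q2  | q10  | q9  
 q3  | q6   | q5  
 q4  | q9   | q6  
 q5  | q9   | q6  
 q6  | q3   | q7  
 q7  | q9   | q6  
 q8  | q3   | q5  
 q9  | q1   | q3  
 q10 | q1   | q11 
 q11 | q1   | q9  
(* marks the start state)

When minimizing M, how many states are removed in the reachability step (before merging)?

Starting at q2 and following transitions, the reachable set is {q1, q2, q3, q5, q6, q7, q9, q10, q11}. That leaves q0, q4, q8 unreachable — 3 in total.

3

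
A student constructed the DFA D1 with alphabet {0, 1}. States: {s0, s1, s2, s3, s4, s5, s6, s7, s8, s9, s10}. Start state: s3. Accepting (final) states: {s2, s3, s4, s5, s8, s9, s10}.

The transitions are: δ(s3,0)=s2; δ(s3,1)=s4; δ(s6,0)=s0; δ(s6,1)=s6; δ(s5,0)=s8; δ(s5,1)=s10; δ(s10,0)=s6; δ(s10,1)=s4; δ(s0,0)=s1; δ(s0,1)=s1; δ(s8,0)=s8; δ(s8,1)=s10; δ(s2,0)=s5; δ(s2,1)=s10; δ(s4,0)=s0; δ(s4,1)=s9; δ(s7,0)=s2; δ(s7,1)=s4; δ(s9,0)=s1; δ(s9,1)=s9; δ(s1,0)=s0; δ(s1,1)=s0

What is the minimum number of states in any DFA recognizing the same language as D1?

3

Reachable states from the start: {s0,s1,s2,s3,s4,s5,s6,s8,s9,s10}. Unreachable: {s7} — drop them.
Start with accepting vs non-accepting: {s2,s3,s4,s5,s8,s9,s10} | {s0,s1,s6}.
Split {s2,s3,s4,s5,s8,s9,s10} by δ(·,0) → {s2,s3,s5,s8} and {s4,s9,s10}.
The partition is now stable with 3 blocks: {s2,s3,s5,s8} | {s0,s1,s6} | {s4,s9,s10}.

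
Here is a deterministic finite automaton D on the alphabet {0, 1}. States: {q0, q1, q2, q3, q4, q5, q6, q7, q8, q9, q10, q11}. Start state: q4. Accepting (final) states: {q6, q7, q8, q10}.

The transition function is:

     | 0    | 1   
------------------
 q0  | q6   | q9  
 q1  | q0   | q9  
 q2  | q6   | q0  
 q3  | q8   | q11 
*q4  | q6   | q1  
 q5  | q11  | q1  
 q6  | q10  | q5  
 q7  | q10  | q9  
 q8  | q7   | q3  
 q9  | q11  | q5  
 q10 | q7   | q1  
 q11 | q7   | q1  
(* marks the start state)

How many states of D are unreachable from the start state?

3

Starting at q4 and following transitions, the reachable set is {q0, q1, q4, q5, q6, q7, q9, q10, q11}. That leaves q2, q3, q8 unreachable — 3 in total.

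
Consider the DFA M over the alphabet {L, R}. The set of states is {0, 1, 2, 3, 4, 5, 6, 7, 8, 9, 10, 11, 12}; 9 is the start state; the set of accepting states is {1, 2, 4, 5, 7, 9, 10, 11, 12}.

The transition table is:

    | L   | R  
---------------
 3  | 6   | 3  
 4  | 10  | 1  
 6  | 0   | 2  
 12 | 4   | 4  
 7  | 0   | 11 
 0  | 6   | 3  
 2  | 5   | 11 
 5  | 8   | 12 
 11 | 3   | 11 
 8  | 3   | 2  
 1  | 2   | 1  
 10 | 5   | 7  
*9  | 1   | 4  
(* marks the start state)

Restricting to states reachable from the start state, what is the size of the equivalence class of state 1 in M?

Start with accepting vs non-accepting: {1,2,4,5,7,9,10,11,12} | {0,3,6,8}.
Refine {1,2,4,5,7,9,10,11,12} on symbol L: members go to different blocks, giving {1,2,4,9,10,12} and {5,7,11}.
Split {1,2,4,9,10,12} by δ(·,L) → {1,4,9,12} and {2,10}.
Split {1,4,9,12} by δ(·,L) → {1,4} and {9,12}.
Split {0,3,6,8} by δ(·,R) → {0,3} and {6,8}.
On input L, block {5,7,11} splits into {7,11} and {5}.
Stable partition: {1,4} | {0,3} | {7,11} | {2,10} | {9,12} | {6,8} | {5} — 7 equivalence classes.
The equivalence class containing 1 is {1,4}, of size 2.

2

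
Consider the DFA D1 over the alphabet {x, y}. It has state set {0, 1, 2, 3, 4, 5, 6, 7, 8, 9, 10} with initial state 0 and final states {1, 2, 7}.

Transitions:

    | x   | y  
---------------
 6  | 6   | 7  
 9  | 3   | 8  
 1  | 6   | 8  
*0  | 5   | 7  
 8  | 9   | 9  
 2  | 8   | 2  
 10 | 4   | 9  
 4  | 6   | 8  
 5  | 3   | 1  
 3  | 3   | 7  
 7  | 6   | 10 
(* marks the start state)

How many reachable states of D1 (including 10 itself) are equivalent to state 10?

Reachable states from the start: {0,1,3,4,5,6,7,8,9,10}. Unreachable: {2} — drop them.
Start with accepting vs non-accepting: {1,7} | {0,3,4,5,6,8,9,10}.
On input y, block {0,3,4,5,6,8,9,10} splits into {0,3,5,6} and {4,8,9,10}.
Refine {4,8,9,10} on symbol x: members go to different blocks, giving {4,9} and {8,10}.
The partition is now stable with 4 blocks: {1,7} | {0,3,5,6} | {4,9} | {8,10}.
The equivalence class containing 10 is {8,10}, of size 2.

2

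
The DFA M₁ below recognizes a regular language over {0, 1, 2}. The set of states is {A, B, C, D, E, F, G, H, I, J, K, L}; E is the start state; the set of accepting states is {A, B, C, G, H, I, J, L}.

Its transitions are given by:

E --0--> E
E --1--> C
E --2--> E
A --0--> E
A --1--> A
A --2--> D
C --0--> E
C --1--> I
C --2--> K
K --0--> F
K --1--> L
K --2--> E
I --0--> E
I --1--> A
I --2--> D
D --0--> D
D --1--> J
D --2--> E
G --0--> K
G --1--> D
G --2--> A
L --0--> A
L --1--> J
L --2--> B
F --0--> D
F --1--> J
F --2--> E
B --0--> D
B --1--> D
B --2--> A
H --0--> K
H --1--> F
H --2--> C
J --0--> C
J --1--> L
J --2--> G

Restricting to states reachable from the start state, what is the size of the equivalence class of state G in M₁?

Reachable states from the start: {A,B,C,D,E,F,G,I,J,K,L}. Unreachable: {H} — drop them.
P0 = {A,B,C,G,I,J,L} | {D,E,F,K}.
Split {A,B,C,G,I,J,L} by δ(·,0) → {A,B,C,G,I} and {J,L}.
Refine {A,B,C,G,I} on symbol 1: members go to different blocks, giving {A,C,I} and {B,G}.
Refine {D,E,F,K} on symbol 1: members go to different blocks, giving {D,F,K} and {E}.
Stable partition: {A,C,I} | {D,F,K} | {J,L} | {B,G} | {E} — 5 equivalence classes.
The equivalence class containing G is {B,G}, of size 2.

2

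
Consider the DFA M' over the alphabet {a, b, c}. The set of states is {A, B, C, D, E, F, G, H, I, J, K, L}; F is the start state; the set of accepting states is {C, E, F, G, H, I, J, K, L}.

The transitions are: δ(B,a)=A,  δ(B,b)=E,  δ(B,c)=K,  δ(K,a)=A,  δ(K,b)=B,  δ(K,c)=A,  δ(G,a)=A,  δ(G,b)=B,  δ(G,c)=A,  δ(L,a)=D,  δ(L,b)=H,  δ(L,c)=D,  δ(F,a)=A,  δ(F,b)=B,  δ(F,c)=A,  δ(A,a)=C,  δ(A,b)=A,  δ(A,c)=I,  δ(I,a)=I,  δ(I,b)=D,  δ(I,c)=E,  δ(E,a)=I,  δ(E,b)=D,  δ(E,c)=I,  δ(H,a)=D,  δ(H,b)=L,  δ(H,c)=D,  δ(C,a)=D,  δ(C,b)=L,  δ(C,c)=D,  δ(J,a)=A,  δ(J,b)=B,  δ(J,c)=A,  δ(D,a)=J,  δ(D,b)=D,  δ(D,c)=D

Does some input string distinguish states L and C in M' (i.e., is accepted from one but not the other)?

States {G} cannot be reached from the start state, so discard them.
Initial partition by acceptance: {C,E,F,H,I,J,K,L} | {A,B,D}.
On input a, block {C,E,F,H,I,J,K,L} splits into {C,F,H,J,K,L} and {E,I}.
On input b, block {C,F,H,J,K,L} splits into {C,H,L} and {F,J,K}.
Refine {A,B,D} on symbol a: members go to different blocks, giving {A} and {B} and {D}.
The partition is now stable with 6 blocks: {C,H,L} | {A} | {E,I} | {F,J,K} | {B} | {D}.
L and C lie in the same block of the stable partition, so they are equivalent — no string distinguishes them.

No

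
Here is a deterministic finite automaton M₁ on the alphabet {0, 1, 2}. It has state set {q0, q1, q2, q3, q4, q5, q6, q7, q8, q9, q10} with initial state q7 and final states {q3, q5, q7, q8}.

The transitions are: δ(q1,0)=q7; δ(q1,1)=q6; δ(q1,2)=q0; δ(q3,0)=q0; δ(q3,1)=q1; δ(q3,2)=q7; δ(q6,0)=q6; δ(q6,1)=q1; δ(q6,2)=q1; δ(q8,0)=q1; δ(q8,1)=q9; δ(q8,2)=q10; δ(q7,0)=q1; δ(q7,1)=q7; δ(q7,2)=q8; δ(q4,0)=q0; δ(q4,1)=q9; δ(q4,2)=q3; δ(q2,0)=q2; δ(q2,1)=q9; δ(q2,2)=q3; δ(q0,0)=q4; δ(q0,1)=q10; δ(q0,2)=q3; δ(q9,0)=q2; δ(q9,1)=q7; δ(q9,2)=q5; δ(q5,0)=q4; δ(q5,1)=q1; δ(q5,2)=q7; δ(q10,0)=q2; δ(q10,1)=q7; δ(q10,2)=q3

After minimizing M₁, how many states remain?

7

Every state is reachable, so we keep all 11.
Start with accepting vs non-accepting: {q3,q5,q7,q8} | {q0,q1,q2,q4,q6,q9,q10}.
Refine {q3,q5,q7,q8} on symbol 1: members go to different blocks, giving {q3,q5,q8} and {q7}.
Refine {q3,q5,q8} on symbol 2: members go to different blocks, giving {q3,q5} and {q8}.
Refine {q0,q1,q2,q4,q6,q9,q10} on symbol 0: members go to different blocks, giving {q0,q2,q4,q6,q9,q10} and {q1}.
Split {q0,q2,q4,q6,q9,q10} by δ(·,1) → {q0,q2,q4} and {q9,q10} and {q6}.
Stable partition: {q3,q5} | {q0,q2,q4} | {q7} | {q8} | {q1} | {q9,q10} | {q6} — 7 equivalence classes.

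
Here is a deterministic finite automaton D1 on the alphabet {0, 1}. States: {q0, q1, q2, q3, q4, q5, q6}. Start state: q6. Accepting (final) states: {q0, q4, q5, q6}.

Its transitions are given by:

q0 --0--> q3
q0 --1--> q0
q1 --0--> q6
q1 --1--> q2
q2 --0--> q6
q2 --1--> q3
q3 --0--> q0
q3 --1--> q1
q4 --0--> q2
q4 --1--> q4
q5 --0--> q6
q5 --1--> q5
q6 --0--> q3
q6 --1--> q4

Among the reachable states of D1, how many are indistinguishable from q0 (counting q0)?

3

States {q5} cannot be reached from the start state, so discard them.
P0 = {q0,q4,q6} | {q1,q2,q3}.
The partition is now stable with 2 blocks: {q0,q4,q6} | {q1,q2,q3}.
The equivalence class containing q0 is {q0,q4,q6}, of size 3.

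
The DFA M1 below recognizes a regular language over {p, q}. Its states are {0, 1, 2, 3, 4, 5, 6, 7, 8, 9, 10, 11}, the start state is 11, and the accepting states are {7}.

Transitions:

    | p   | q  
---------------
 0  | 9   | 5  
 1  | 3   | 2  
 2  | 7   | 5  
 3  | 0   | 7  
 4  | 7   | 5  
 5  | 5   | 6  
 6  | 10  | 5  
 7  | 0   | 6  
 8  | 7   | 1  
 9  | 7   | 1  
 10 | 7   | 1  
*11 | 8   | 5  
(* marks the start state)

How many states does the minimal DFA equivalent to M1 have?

7

First remove the unreachable states {4}; 11 states remain.
Initial partition by acceptance: {7} | {0,1,2,3,5,6,8,9,10,11}.
Refine {0,1,2,3,5,6,8,9,10,11} on symbol p: members go to different blocks, giving {0,1,3,5,6,11} and {2,8,9,10}.
Refine {0,1,3,5,6,11} on symbol p: members go to different blocks, giving {0,6,11} and {1,3,5}.
Refine {1,3,5} on symbol p: members go to different blocks, giving {1,5} and {3}.
On input p, block {1,5} splits into {1} and {5}.
Split {2,8,9,10} by δ(·,q) → {8,9,10} and {2}.
No further refinement is possible. Final partition (7 blocks): {7} | {0,6,11} | {8,9,10} | {1} | {3} | {5} | {2}.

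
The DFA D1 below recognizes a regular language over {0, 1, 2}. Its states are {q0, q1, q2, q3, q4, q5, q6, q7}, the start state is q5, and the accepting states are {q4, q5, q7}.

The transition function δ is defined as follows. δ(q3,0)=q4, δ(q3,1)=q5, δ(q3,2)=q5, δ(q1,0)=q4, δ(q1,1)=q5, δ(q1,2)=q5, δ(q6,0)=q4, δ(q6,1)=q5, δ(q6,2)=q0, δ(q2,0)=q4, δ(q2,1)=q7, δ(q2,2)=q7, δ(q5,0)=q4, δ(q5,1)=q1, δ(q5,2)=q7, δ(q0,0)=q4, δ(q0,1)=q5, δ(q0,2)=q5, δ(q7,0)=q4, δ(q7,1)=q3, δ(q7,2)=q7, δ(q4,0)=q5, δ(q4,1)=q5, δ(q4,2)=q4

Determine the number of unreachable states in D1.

Starting at q5 and following transitions, the reachable set is {q1, q3, q4, q5, q7}. That leaves q0, q2, q6 unreachable — 3 in total.

3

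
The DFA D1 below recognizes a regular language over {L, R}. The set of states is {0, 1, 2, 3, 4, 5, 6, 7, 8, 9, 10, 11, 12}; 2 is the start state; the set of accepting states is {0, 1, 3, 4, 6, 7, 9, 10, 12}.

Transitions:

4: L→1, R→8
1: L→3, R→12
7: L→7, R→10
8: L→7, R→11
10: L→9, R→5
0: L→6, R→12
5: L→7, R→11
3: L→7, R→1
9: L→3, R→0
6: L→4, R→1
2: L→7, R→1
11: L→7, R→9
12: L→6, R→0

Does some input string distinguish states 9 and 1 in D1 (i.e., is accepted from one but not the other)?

No

P0 = {0,1,3,4,6,7,9,10,12} | {2,5,8,11}.
On input R, block {0,1,3,4,6,7,9,10,12} splits into {0,1,3,6,7,9,12} and {4,10}.
Split {0,1,3,6,7,9,12} by δ(·,L) → {0,1,3,7,9,12} and {6}.
On input L, block {0,1,3,7,9,12} splits into {1,3,7,9} and {0,12}.
Split {1,3,7,9} by δ(·,R) → {1,9} and {3} and {7}.
Split {2,5,8,11} by δ(·,R) → {2,11} and {5,8}.
No further refinement is possible. Final partition (8 blocks): {1,9} | {2,11} | {4,10} | {6} | {0,12} | {3} | {7} | {5,8}.
9 and 1 lie in the same block of the stable partition, so they are equivalent — no string distinguishes them.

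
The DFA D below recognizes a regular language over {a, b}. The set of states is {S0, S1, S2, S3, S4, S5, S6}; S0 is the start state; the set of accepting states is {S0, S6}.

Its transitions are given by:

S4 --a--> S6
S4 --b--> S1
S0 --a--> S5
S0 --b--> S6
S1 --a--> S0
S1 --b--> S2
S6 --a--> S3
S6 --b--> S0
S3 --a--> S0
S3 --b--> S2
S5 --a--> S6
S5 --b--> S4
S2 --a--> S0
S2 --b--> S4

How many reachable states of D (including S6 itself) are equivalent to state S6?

Every state is reachable, so we keep all 7.
Initial partition by acceptance: {S0,S6} | {S1,S2,S3,S4,S5}.
Stable partition: {S0,S6} | {S1,S2,S3,S4,S5} — 2 equivalence classes.
State S6 belongs to the block {S0,S6}, which has 2 states.

2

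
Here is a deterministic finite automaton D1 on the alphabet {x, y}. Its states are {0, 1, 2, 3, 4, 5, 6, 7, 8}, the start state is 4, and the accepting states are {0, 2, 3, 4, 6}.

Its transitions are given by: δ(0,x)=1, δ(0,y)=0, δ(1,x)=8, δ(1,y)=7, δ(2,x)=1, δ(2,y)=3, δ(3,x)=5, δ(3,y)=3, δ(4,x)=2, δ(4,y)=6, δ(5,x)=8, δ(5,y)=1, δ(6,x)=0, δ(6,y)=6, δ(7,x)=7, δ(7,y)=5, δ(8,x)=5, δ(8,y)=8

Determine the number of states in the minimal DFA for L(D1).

3

Every state is reachable, so we keep all 9.
P0 = {0,2,3,4,6} | {1,5,7,8}.
Split {0,2,3,4,6} by δ(·,x) → {0,2,3} and {4,6}.
Stable partition: {0,2,3} | {1,5,7,8} | {4,6} — 3 equivalence classes.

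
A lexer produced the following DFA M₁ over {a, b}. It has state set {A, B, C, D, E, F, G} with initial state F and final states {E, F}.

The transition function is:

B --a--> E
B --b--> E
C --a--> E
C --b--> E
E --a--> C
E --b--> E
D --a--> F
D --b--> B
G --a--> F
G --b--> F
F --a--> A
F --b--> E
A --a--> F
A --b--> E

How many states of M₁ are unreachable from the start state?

3

No path from F leads to B, D, G; the other 4 states are all reachable.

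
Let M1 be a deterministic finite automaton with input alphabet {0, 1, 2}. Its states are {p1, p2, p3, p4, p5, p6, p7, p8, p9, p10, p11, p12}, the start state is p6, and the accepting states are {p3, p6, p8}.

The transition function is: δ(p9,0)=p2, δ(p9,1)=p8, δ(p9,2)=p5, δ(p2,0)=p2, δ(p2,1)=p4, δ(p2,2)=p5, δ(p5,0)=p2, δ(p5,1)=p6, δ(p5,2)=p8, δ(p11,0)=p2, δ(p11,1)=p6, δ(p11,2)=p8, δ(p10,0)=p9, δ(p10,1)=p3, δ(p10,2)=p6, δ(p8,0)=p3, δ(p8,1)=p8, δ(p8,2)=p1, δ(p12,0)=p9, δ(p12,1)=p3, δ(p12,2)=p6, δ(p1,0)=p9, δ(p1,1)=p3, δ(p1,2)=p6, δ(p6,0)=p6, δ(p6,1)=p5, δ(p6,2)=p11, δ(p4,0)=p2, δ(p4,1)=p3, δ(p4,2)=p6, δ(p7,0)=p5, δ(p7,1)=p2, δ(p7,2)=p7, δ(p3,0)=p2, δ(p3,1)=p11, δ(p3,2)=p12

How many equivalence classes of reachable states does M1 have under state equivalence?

States {p7,p10} cannot be reached from the start state, so discard them.
P0 = {p3,p6,p8} | {p1,p2,p4,p5,p9,p11,p12}.
Split {p3,p6,p8} by δ(·,0) → {p6,p8} and {p3}.
Split {p6,p8} by δ(·,0) → {p6} and {p8}.
Split {p1,p2,p4,p5,p9,p11,p12} by δ(·,1) → {p1,p4,p12} and {p5,p11} and {p2} and {p9}.
Split {p1,p4,p12} by δ(·,0) → {p1,p12} and {p4}.
Stable partition: {p6} | {p1,p12} | {p3} | {p8} | {p5,p11} | {p2} | {p9} | {p4} — 8 equivalence classes.

8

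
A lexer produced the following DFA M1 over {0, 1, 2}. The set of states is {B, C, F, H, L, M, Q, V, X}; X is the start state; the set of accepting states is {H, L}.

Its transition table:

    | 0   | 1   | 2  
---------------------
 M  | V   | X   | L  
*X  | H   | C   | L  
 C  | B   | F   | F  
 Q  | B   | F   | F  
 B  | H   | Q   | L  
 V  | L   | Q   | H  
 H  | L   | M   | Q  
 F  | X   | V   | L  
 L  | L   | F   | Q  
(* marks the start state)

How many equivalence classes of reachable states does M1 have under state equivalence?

4

P0 = {H,L} | {B,C,F,M,Q,V,X}.
Refine {B,C,F,M,Q,V,X} on symbol 0: members go to different blocks, giving {C,F,M,Q} and {B,V,X}.
On input 1, block {C,F,M,Q} splits into {C,Q} and {F,M}.
Stable partition: {H,L} | {C,Q} | {B,V,X} | {F,M} — 4 equivalence classes.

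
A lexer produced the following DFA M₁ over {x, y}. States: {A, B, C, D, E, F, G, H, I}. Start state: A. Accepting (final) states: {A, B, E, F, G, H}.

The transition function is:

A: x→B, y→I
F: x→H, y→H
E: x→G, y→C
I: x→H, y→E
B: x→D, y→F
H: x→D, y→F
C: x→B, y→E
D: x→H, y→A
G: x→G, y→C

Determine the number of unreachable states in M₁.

Exploring from A, all states are eventually visited, so none are unreachable.

0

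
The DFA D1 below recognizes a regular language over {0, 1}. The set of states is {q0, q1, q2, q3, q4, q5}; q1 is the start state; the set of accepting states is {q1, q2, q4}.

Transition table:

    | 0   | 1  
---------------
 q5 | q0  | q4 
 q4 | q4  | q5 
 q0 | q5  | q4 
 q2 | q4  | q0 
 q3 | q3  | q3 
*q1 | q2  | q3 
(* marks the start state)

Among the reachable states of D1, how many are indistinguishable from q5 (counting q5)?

2

All states are reachable from the start state.
Initial partition by acceptance: {q1,q2,q4} | {q0,q3,q5}.
On input 1, block {q0,q3,q5} splits into {q0,q5} and {q3}.
On input 1, block {q1,q2,q4} splits into {q2,q4} and {q1}.
No further refinement is possible. Final partition (4 blocks): {q2,q4} | {q0,q5} | {q3} | {q1}.
State q5 belongs to the block {q0,q5}, which has 2 states.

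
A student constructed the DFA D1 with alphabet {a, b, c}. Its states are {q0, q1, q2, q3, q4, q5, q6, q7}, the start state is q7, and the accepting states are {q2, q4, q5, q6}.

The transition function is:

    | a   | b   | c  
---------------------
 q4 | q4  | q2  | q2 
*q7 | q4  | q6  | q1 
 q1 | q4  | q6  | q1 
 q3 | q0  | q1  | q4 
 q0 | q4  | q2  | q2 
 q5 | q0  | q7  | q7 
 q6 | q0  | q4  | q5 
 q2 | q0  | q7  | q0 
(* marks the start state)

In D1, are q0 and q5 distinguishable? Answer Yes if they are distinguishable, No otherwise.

Yes

Reachable states from the start: {q0,q1,q2,q4,q5,q6,q7}. Unreachable: {q3} — drop them.
Initial partition by acceptance: {q2,q4,q5,q6} | {q0,q1,q7}.
On input a, block {q2,q4,q5,q6} splits into {q2,q5,q6} and {q4}.
Split {q2,q5,q6} by δ(·,b) → {q2,q5} and {q6}.
Refine {q0,q1,q7} on symbol b: members go to different blocks, giving {q1,q7} and {q0}.
Split {q2,q5} by δ(·,c) → {q2} and {q5}.
No further refinement is possible. Final partition (6 blocks): {q2} | {q1,q7} | {q4} | {q6} | {q0} | {q5}.
q0 and q5 end up in different blocks, so they are distinguishable. For instance, the string 'ε' is accepted from only q5.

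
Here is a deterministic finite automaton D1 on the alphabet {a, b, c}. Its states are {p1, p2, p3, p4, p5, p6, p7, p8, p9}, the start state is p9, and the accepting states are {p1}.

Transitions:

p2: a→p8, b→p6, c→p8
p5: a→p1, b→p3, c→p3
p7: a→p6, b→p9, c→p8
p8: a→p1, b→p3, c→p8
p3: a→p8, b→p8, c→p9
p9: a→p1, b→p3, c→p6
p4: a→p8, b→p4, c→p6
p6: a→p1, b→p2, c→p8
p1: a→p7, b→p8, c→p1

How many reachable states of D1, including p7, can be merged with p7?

3

Reachable states from the start: {p1,p2,p3,p6,p7,p8,p9}. Unreachable: {p4,p5} — drop them.
Initial partition by acceptance: {p1} | {p2,p3,p6,p7,p8,p9}.
On input a, block {p2,p3,p6,p7,p8,p9} splits into {p2,p3,p7} and {p6,p8,p9}.
Stable partition: {p1} | {p2,p3,p7} | {p6,p8,p9} — 3 equivalence classes.
State p7 belongs to the block {p2,p3,p7}, which has 3 states.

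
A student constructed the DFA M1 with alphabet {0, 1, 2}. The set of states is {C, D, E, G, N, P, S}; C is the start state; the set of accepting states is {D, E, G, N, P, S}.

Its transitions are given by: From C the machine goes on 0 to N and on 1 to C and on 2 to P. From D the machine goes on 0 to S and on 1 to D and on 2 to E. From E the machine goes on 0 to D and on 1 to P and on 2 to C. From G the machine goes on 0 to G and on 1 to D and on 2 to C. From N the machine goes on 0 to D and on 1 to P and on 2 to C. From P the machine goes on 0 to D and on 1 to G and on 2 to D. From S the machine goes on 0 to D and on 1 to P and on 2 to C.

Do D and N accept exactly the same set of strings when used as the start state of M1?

Initial partition by acceptance: {D,E,G,N,P,S} | {C}.
On input 2, block {D,E,G,N,P,S} splits into {E,G,N,S} and {D,P}.
On input 0, block {E,G,N,S} splits into {E,N,S} and {G}.
On input 0, block {D,P} splits into {P} and {D}.
The partition is now stable with 5 blocks: {E,N,S} | {C} | {P} | {G} | {D}.
D and N end up in different blocks, so they are distinguishable. For instance, the string '2' is accepted from only D.

No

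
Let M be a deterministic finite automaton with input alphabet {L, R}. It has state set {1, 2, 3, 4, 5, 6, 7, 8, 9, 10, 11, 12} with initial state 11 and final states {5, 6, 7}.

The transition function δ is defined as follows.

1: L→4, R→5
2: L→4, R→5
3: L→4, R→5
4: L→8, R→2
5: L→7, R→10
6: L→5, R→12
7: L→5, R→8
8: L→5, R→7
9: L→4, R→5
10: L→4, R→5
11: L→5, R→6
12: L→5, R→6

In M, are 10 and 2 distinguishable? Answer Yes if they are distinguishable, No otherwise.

States {1,3,9} cannot be reached from the start state, so discard them.
Initial partition by acceptance: {5,6,7} | {2,4,8,10,11,12}.
Refine {2,4,8,10,11,12} on symbol L: members go to different blocks, giving {2,4,10} and {8,11,12}.
On input R, block {5,6,7} splits into {6,7} and {5}.
Refine {2,4,10} on symbol L: members go to different blocks, giving {2,10} and {4}.
No further refinement is possible. Final partition (5 blocks): {6,7} | {2,10} | {8,11,12} | {5} | {4}.
10 and 2 lie in the same block of the stable partition, so they are equivalent — no string distinguishes them.

No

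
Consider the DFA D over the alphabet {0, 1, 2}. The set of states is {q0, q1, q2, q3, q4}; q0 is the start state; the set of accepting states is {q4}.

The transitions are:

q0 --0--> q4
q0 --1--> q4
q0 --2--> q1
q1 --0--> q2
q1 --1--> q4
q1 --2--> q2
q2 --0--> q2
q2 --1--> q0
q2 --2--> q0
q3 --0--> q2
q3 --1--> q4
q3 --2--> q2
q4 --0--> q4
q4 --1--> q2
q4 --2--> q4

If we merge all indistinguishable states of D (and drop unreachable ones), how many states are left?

4

States {q3} cannot be reached from the start state, so discard them.
Initial partition by acceptance: {q4} | {q0,q1,q2}.
Refine {q0,q1,q2} on symbol 0: members go to different blocks, giving {q1,q2} and {q0}.
On input 1, block {q1,q2} splits into {q1} and {q2}.
No further refinement is possible. Final partition (4 blocks): {q4} | {q1} | {q0} | {q2}.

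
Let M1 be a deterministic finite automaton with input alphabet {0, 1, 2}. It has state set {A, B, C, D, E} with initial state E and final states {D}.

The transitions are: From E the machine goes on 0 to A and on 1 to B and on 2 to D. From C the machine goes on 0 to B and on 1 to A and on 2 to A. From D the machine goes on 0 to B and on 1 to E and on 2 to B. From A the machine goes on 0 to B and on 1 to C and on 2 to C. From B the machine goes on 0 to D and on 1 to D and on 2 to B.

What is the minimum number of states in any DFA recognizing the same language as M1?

4

All states are reachable from the start state.
Initial partition by acceptance: {D} | {A,B,C,E}.
On input 0, block {A,B,C,E} splits into {A,C,E} and {B}.
Refine {A,C,E} on symbol 0: members go to different blocks, giving {A,C} and {E}.
No further refinement is possible. Final partition (4 blocks): {D} | {A,C} | {B} | {E}.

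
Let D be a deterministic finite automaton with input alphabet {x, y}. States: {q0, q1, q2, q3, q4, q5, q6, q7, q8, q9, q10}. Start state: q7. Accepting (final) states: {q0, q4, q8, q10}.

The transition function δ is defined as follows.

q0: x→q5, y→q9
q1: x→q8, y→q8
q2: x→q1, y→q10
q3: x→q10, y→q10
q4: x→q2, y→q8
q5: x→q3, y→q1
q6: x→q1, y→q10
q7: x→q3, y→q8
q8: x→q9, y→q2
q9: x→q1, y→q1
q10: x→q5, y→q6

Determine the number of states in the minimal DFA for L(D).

4

Reachable states from the start: {q1,q2,q3,q5,q6,q7,q8,q9,q10}. Unreachable: {q0,q4} — drop them.
Initial partition by acceptance: {q8,q10} | {q1,q2,q3,q5,q6,q7,q9}.
Refine {q1,q2,q3,q5,q6,q7,q9} on symbol x: members go to different blocks, giving {q2,q5,q6,q7,q9} and {q1,q3}.
Refine {q2,q5,q6,q7,q9} on symbol y: members go to different blocks, giving {q2,q6,q7} and {q5,q9}.
The partition is now stable with 4 blocks: {q8,q10} | {q2,q6,q7} | {q1,q3} | {q5,q9}.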